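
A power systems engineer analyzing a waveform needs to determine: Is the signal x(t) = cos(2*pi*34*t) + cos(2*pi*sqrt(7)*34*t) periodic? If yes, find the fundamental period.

f1 = 34 Hz, f2 = 34*sqrt(7) Hz
Ratio f2/f1 = sqrt(7), which is irrational.
Since the frequency ratio is irrational, no common period exists.
The signal is not periodic.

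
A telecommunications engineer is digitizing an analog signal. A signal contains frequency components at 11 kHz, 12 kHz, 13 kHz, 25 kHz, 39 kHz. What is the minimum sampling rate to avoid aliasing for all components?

The highest frequency component is f_max = 39 kHz.
Nyquist rate = 2 * f_max = 2 * 39 kHz = 78 kHz.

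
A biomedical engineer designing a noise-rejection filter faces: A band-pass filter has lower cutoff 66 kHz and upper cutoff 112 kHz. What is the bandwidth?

Bandwidth = f_high - f_low
= 112 kHz - 66 kHz = 46 kHz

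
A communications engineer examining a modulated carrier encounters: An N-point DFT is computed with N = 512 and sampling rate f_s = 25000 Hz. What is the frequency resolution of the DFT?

DFT frequency resolution = f_s / N
= 25000 / 512 = 3125/64 Hz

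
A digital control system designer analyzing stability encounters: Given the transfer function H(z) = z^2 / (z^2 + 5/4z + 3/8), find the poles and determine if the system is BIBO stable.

Poles are roots of the denominator: z^2 + 5/4z + 3/8 = 0.
Quadratic formula: z = [-(5/4) +/- sqrt((5/4)^2 - 4*(3/8))] / 2
Discriminant = 25/16 - 3/2 = 1/16; sqrt = 1/4.
z = (-5/4 +/- 1/4) / 2 => z = -1/2 or z = -3/4.
|p1| = 3/4, |p2| = 1/2.
For BIBO stability, all poles must lie inside the unit circle (|p| < 1).
System is STABLE since both |p| < 1.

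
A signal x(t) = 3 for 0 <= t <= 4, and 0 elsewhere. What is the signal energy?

Energy = integral of |x(t)|^2 dt over the signal duration
= 3^2 * 4 = 9 * 4 = 36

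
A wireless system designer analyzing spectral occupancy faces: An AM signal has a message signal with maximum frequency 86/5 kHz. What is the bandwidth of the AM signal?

In AM (double-sideband), the bandwidth is twice the message frequency.
BW = 2 * f_m = 2 * 86/5 kHz = 172/5 kHz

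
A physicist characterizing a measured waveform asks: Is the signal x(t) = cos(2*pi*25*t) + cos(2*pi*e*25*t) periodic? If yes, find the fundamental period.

f1 = 25 Hz, f2 = 25*e Hz
Ratio f2/f1 = e, which is irrational.
Since the frequency ratio is irrational, no common period exists.
The signal is not periodic.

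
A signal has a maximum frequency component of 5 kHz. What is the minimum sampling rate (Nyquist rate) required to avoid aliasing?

By the Nyquist-Shannon sampling theorem,
the minimum sampling rate (Nyquist rate) must be at least 2 * f_max.
Nyquist rate = 2 * 5 kHz = 10 kHz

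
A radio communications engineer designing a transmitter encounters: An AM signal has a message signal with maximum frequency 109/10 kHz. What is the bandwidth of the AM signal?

In AM (double-sideband), the bandwidth is twice the message frequency.
BW = 2 * f_m = 2 * 109/10 kHz = 109/5 kHz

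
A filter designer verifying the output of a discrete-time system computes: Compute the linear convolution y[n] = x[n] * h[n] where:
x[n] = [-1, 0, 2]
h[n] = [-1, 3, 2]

y[n] = sum_k x[k]*h[n-k]. Output length = len(x) + len(h) - 1 = 3 + 3 - 1 = 5.
y[0] = -1*-1 = 1
y[1] = 0*-1 + -1*3 = -3
y[2] = 2*-1 + 0*3 + -1*2 = -4
y[3] = 2*3 + 0*2 = 6
y[4] = 2*2 = 4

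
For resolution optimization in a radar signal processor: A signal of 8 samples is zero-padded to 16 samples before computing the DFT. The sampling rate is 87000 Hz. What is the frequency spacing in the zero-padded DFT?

Original DFT: N = 8, resolution = f_s/N = 87000/8 = 10875 Hz
Zero-padded DFT: N = 16, resolution = f_s/N = 87000/16 = 10875/2 Hz
Zero-padding interpolates the spectrum (finer frequency grid)
but does NOT improve the true spectral resolution (ability to resolve close frequencies).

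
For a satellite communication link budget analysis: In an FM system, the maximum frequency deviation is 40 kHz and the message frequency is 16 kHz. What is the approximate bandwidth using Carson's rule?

Carson's rule: BW = 2*(delta_f + f_m)
= 2*(40 + 16) kHz = 112 kHz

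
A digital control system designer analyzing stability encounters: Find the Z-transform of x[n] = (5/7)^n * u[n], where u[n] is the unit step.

The Z-transform of a^n * u[n] is z/(z-a) for |z| > |a|.
Here a = 5/7, so X(z) = z/(z - (5/7)) = 7z/(7z - 5)
ROC: |z| > 5/7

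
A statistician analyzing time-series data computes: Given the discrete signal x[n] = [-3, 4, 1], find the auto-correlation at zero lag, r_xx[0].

The auto-correlation at zero lag r_xx[0] equals the signal energy.
r_xx[0] = sum of x[n]^2 = (-3)^2 + 4^2 + 1^2
= 9 + 16 + 1 = 26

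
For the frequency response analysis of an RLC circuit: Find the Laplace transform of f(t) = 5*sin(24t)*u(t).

Standard pair: sin(wt)*u(t) <-> w/(s^2+w^2)
With w = 24: L{5*sin(24t)*u(t)} = 120/(s^2+576)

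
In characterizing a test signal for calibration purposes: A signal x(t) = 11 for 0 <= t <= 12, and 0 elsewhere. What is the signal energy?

Energy = integral of |x(t)|^2 dt over the signal duration
= 11^2 * 12 = 121 * 12 = 1452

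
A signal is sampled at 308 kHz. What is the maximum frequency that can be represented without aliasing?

The maximum frequency that can be represented without aliasing
is the Nyquist frequency: f_max = f_s / 2 = 308 kHz / 2 = 154 kHz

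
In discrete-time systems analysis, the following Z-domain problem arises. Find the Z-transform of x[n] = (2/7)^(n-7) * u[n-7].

Time-shifting property: if X(z) = Z{x[n]}, then Z{x[n-d]} = z^(-d) * X(z)
X(z) = z/(z - 2/7) for x[n] = (2/7)^n * u[n]
Z{x[n-7]} = z^(-7) * z/(z - 2/7) = z^(-6)/(z - 2/7)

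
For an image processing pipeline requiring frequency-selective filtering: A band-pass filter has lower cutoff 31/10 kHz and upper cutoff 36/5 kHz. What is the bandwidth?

Bandwidth = f_high - f_low
= 36/5 kHz - 31/10 kHz = 41/10 kHz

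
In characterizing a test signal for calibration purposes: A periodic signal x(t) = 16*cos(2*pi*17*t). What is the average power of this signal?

Average power of A*cos(wt) is A^2/2.
P = 16^2 / 2 = 256/2 = 128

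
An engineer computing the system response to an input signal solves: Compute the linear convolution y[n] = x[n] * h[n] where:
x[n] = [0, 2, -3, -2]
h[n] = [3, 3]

y[n] = sum_k x[k]*h[n-k]. Output length = len(x) + len(h) - 1 = 4 + 2 - 1 = 5.
y[0] = 0*3 = 0
y[1] = 2*3 + 0*3 = 6
y[2] = -3*3 + 2*3 = -3
y[3] = -2*3 + -3*3 = -15
y[4] = -2*3 = -6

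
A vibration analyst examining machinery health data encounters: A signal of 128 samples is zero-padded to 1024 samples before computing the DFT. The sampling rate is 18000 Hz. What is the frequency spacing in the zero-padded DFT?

Original DFT: N = 128, resolution = f_s/N = 18000/128 = 1125/8 Hz
Zero-padded DFT: N = 1024, resolution = f_s/N = 18000/1024 = 1125/64 Hz
Zero-padding interpolates the spectrum (finer frequency grid)
but does NOT improve the true spectral resolution (ability to resolve close frequencies).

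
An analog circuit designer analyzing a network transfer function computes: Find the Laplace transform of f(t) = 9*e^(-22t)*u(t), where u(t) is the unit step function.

Standard Laplace transform pair:
e^(-at)*u(t) <-> 1/(s+a)
With a = 22: L{9*e^(-22t)*u(t)} = 9/(s+22), ROC: Re(s) > -22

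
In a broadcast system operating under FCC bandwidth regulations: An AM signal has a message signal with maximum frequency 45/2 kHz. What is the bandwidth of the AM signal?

In AM (double-sideband), the bandwidth is twice the message frequency.
BW = 2 * f_m = 2 * 45/2 kHz = 45 kHz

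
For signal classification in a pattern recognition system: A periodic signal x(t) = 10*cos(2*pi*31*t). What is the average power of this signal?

Average power of A*cos(wt) is A^2/2.
P = 10^2 / 2 = 100/2 = 50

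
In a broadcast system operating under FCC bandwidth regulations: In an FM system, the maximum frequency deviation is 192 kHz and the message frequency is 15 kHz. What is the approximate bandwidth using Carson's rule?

Carson's rule: BW = 2*(delta_f + f_m)
= 2*(192 + 15) kHz = 414 kHz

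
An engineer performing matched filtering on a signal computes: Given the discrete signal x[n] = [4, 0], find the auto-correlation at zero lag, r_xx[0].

The auto-correlation at zero lag r_xx[0] equals the signal energy.
r_xx[0] = sum of x[n]^2 = 4^2 + 0^2
= 16 + 0 = 16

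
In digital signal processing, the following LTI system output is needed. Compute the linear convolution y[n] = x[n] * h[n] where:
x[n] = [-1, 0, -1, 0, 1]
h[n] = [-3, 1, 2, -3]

y[n] = sum_k x[k]*h[n-k]. Output length = len(x) + len(h) - 1 = 5 + 4 - 1 = 8.
y[0] = -1*-3 = 3
y[1] = 0*-3 + -1*1 = -1
y[2] = -1*-3 + 0*1 + -1*2 = 1
y[3] = 0*-3 + -1*1 + 0*2 + -1*-3 = 2
y[4] = 1*-3 + 0*1 + -1*2 + 0*-3 = -5
y[5] = 1*1 + 0*2 + -1*-3 = 4
y[6] = 1*2 + 0*-3 = 2
y[7] = 1*-3 = -3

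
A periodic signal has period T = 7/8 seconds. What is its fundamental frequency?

The fundamental frequency is the reciprocal of the period.
f = 1/T = 1/(7/8) = 8/7 Hz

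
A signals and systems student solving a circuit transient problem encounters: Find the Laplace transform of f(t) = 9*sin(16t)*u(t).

Standard pair: sin(wt)*u(t) <-> w/(s^2+w^2)
With w = 16: L{9*sin(16t)*u(t)} = 144/(s^2+256)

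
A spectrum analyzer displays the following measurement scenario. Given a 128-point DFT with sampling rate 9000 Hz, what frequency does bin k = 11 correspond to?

The frequency of DFT bin k is: f_k = k * f_s / N
f_11 = 11 * 9000 / 128 = 12375/16 Hz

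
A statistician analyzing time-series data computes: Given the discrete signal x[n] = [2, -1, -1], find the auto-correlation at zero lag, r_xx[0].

The auto-correlation at zero lag r_xx[0] equals the signal energy.
r_xx[0] = sum of x[n]^2 = 2^2 + (-1)^2 + (-1)^2
= 4 + 1 + 1 = 6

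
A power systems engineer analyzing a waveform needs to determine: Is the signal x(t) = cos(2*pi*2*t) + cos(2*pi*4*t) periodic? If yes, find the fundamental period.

f1 = 2 Hz, f2 = 4 Hz
Period T1 = 1/2, T2 = 1/4
Ratio T1/T2 = 4/2, which is rational.
The signal is periodic with fundamental period T = 1/GCD(2,4) = 1/2 s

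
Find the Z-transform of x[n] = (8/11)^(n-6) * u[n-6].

Time-shifting property: if X(z) = Z{x[n]}, then Z{x[n-d]} = z^(-d) * X(z)
X(z) = z/(z - 8/11) for x[n] = (8/11)^n * u[n]
Z{x[n-6]} = z^(-6) * z/(z - 8/11) = z^(-5)/(z - 8/11)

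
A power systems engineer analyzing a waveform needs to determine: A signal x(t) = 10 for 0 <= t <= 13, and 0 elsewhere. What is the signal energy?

Energy = integral of |x(t)|^2 dt over the signal duration
= 10^2 * 13 = 100 * 13 = 1300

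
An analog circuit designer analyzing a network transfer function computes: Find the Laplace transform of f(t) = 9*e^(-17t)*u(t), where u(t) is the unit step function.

Standard Laplace transform pair:
e^(-at)*u(t) <-> 1/(s+a)
With a = 17: L{9*e^(-17t)*u(t)} = 9/(s+17), ROC: Re(s) > -17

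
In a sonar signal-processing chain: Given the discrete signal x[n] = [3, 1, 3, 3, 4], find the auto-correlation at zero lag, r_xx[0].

The auto-correlation at zero lag r_xx[0] equals the signal energy.
r_xx[0] = sum of x[n]^2 = 3^2 + 1^2 + 3^2 + 3^2 + 4^2
= 9 + 1 + 9 + 9 + 16 = 44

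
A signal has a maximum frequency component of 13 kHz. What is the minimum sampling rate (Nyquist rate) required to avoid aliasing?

By the Nyquist-Shannon sampling theorem,
the minimum sampling rate (Nyquist rate) must be at least 2 * f_max.
Nyquist rate = 2 * 13 kHz = 26 kHz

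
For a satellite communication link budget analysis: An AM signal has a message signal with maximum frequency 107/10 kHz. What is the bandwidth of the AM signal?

In AM (double-sideband), the bandwidth is twice the message frequency.
BW = 2 * f_m = 2 * 107/10 kHz = 107/5 kHz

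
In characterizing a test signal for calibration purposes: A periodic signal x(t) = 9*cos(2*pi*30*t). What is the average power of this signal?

Average power of A*cos(wt) is A^2/2.
P = 9^2 / 2 = 81/2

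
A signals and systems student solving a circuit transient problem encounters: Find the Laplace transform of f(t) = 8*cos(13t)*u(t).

Standard pair: cos(wt)*u(t) <-> s/(s^2+w^2)
With w = 13: L{8*cos(13t)*u(t)} = 8s/(s^2+169)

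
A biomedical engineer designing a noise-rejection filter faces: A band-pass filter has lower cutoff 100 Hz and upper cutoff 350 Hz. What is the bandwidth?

Bandwidth = f_high - f_low
= 350 Hz - 100 Hz = 250 Hz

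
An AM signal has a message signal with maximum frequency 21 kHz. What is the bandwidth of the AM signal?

In AM (double-sideband), the bandwidth is twice the message frequency.
BW = 2 * f_m = 2 * 21 kHz = 42 kHz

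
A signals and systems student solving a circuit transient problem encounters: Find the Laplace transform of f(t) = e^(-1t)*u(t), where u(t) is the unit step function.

Standard Laplace transform pair:
e^(-at)*u(t) <-> 1/(s+a)
With a = 1: L{e^(-1t)*u(t)} = 1/(s+1), ROC: Re(s) > -1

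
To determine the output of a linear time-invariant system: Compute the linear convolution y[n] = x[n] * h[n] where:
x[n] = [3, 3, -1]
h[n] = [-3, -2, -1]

y[n] = sum_k x[k]*h[n-k]. Output length = len(x) + len(h) - 1 = 3 + 3 - 1 = 5.
y[0] = 3*-3 = -9
y[1] = 3*-3 + 3*-2 = -15
y[2] = -1*-3 + 3*-2 + 3*-1 = -6
y[3] = -1*-2 + 3*-1 = -1
y[4] = -1*-1 = 1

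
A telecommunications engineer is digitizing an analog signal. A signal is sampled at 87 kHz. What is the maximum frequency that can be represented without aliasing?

The maximum frequency that can be represented without aliasing
is the Nyquist frequency: f_max = f_s / 2 = 87 kHz / 2 = 87/2 kHz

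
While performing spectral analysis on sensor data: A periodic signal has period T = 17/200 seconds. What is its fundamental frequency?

The fundamental frequency is the reciprocal of the period.
f = 1/T = 1/(17/200) = 200/17 Hz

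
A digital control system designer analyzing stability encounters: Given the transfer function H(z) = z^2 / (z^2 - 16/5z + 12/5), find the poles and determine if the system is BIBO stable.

Poles are roots of the denominator: z^2 - 16/5z + 12/5 = 0.
Quadratic formula: z = [-(-16/5) +/- sqrt((-16/5)^2 - 4*(12/5))] / 2
Discriminant = 256/25 - 48/5 = 16/25; sqrt = 4/5.
z = (16/5 +/- 4/5) / 2 => z = 2 or z = 6/5.
|p1| = 6/5, |p2| = 2.
For BIBO stability, all poles must lie inside the unit circle (|p| < 1).
System is UNSTABLE since at least one |p| >= 1.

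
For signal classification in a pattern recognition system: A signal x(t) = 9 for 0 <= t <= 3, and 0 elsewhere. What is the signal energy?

Energy = integral of |x(t)|^2 dt over the signal duration
= 9^2 * 3 = 81 * 3 = 243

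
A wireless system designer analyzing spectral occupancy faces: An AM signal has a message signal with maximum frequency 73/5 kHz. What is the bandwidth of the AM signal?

In AM (double-sideband), the bandwidth is twice the message frequency.
BW = 2 * f_m = 2 * 73/5 kHz = 146/5 kHz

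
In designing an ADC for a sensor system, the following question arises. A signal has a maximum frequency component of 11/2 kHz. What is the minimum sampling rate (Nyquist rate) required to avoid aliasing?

By the Nyquist-Shannon sampling theorem,
the minimum sampling rate (Nyquist rate) must be at least 2 * f_max.
Nyquist rate = 2 * 11/2 kHz = 11 kHz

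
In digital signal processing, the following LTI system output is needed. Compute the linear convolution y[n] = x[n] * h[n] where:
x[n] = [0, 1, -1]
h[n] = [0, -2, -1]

y[n] = sum_k x[k]*h[n-k]. Output length = len(x) + len(h) - 1 = 3 + 3 - 1 = 5.
y[0] = 0*0 = 0
y[1] = 1*0 + 0*-2 = 0
y[2] = -1*0 + 1*-2 + 0*-1 = -2
y[3] = -1*-2 + 1*-1 = 1
y[4] = -1*-1 = 1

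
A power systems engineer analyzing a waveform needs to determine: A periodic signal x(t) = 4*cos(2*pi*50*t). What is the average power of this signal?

Average power of A*cos(wt) is A^2/2.
P = 4^2 / 2 = 16/2 = 8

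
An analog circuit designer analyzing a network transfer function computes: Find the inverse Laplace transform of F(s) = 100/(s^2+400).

Standard pair: w/(s^2+w^2) <-> sin(wt)*u(t)
Recognize w^2 = 400, so w = 20; numerator 100 = 5*20.
f(t) = 5*sin(20t)*u(t)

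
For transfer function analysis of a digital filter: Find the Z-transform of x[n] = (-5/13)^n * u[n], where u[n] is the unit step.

The Z-transform of a^n * u[n] is z/(z-a) for |z| > |a|.
Here a = -5/13, so X(z) = z/(z - (-5/13)) = 13z/(13z + 5)
ROC: |z| > 5/13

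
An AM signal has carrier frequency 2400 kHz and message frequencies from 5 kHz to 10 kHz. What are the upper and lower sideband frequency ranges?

Upper sideband (USB) = fc + [fm_low, fm_high] = 2400 + [5, 10] = [2405, 2410] kHz
Lower sideband (LSB) = fc - [fm_high, fm_low] = 2400 - [10, 5] = [2390, 2395] kHz
Total occupied spectrum: 2390 kHz to 2410 kHz (plus carrier at 2400 kHz)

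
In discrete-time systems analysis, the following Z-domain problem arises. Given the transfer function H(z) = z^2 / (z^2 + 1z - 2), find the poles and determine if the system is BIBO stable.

Poles are roots of the denominator: z^2 + 1z - 2 = 0.
Quadratic formula: z = [-(1) +/- sqrt((1)^2 - 4*(-2))] / 2
Discriminant = 1 + 8 = 9; sqrt = 3.
z = (-1 +/- 3) / 2 => z = 1 or z = -2.
|p1| = 1, |p2| = 2.
For BIBO stability, all poles must lie inside the unit circle (|p| < 1).
System is UNSTABLE since at least one |p| >= 1.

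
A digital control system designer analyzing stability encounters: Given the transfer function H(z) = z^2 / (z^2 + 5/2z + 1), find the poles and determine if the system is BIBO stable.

Poles are roots of the denominator: z^2 + 5/2z + 1 = 0.
Quadratic formula: z = [-(5/2) +/- sqrt((5/2)^2 - 4*(1))] / 2
Discriminant = 25/4 - 4 = 9/4; sqrt = 3/2.
z = (-5/2 +/- 3/2) / 2 => z = -1/2 or z = -2.
|p1| = 2, |p2| = 1/2.
For BIBO stability, all poles must lie inside the unit circle (|p| < 1).
System is UNSTABLE since at least one |p| >= 1.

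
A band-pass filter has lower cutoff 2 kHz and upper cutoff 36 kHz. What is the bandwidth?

Bandwidth = f_high - f_low
= 36 kHz - 2 kHz = 34 kHz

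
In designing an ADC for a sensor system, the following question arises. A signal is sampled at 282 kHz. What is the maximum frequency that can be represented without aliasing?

The maximum frequency that can be represented without aliasing
is the Nyquist frequency: f_max = f_s / 2 = 282 kHz / 2 = 141 kHz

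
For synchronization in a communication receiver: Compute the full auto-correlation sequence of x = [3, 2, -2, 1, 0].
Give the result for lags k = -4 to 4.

r_xx[k] = sum_m x[m]*x[m+k], indexed from 0, for k = -4 to 4:
  r_xx[-4] = x[4]*x[0] = 0
  r_xx[-3] = x[3]*x[0] + x[4]*x[1] = 3
  r_xx[-2] = x[2]*x[0] + x[3]*x[1] + x[4]*x[2] = -4
  r_xx[-1] = x[1]*x[0] + x[2]*x[1] + x[3]*x[2] + x[4]*x[3] = 0
  r_xx[0] = x[0]*x[0] + x[1]*x[1] + x[2]*x[2] + x[3]*x[3] + x[4]*x[4] = 18
  r_xx[1] = x[0]*x[1] + x[1]*x[2] + x[2]*x[3] + x[3]*x[4] = 0
  r_xx[2] = x[0]*x[2] + x[1]*x[3] + x[2]*x[4] = -4
  r_xx[3] = x[0]*x[3] + x[1]*x[4] = 3
  r_xx[4] = x[0]*x[4] = 0
r_xx = [0, 3, -4, 0, 18, 0, -4, 3, 0]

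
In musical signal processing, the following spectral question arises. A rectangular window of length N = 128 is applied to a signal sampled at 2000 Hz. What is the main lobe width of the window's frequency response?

For a rectangular window of length N,
the main lobe width in frequency is 2*f_s/N.
= 2*2000/128 = 125/4 Hz
This determines the minimum frequency separation for resolving two sinusoids.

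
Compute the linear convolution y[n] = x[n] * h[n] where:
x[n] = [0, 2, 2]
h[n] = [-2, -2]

y[n] = sum_k x[k]*h[n-k]. Output length = len(x) + len(h) - 1 = 3 + 2 - 1 = 4.
y[0] = 0*-2 = 0
y[1] = 2*-2 + 0*-2 = -4
y[2] = 2*-2 + 2*-2 = -8
y[3] = 2*-2 = -4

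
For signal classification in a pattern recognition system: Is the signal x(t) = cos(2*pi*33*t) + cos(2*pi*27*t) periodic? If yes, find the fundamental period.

f1 = 33 Hz, f2 = 27 Hz
Period T1 = 1/33, T2 = 1/27
Ratio T1/T2 = 27/33, which is rational.
The signal is periodic with fundamental period T = 1/GCD(33,27) = 1/3 s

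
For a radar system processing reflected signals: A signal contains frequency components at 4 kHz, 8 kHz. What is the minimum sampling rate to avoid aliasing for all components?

The highest frequency component is f_max = 8 kHz.
Nyquist rate = 2 * f_max = 2 * 8 kHz = 16 kHz.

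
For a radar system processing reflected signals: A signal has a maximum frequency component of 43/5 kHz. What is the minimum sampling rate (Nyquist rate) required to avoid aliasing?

By the Nyquist-Shannon sampling theorem,
the minimum sampling rate (Nyquist rate) must be at least 2 * f_max.
Nyquist rate = 2 * 43/5 kHz = 86/5 kHz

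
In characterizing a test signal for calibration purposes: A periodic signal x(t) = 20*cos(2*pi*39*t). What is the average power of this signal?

Average power of A*cos(wt) is A^2/2.
P = 20^2 / 2 = 400/2 = 200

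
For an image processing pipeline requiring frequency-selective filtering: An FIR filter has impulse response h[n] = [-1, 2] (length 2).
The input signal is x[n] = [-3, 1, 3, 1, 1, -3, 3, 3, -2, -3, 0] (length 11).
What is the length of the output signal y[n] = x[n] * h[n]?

For linear convolution, the output length is:
len(y) = len(x) + len(h) - 1 = 11 + 2 - 1 = 12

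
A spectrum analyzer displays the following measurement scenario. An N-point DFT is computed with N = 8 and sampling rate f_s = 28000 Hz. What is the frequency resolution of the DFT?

DFT frequency resolution = f_s / N
= 28000 / 8 = 3500 Hz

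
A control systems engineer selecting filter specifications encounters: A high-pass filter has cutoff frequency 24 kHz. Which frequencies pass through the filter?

A high-pass filter passes all frequencies above the cutoff frequency 24 kHz and attenuates lower frequencies.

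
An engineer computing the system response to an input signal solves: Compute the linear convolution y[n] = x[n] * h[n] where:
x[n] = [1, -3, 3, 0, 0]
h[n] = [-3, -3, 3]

y[n] = sum_k x[k]*h[n-k]. Output length = len(x) + len(h) - 1 = 5 + 3 - 1 = 7.
y[0] = 1*-3 = -3
y[1] = -3*-3 + 1*-3 = 6
y[2] = 3*-3 + -3*-3 + 1*3 = 3
y[3] = 0*-3 + 3*-3 + -3*3 = -18
y[4] = 0*-3 + 0*-3 + 3*3 = 9
y[5] = 0*-3 + 0*3 = 0
y[6] = 0*3 = 0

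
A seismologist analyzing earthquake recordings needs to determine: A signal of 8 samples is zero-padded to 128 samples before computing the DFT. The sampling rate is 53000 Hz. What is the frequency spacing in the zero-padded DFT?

Original DFT: N = 8, resolution = f_s/N = 53000/8 = 6625 Hz
Zero-padded DFT: N = 128, resolution = f_s/N = 53000/128 = 6625/16 Hz
Zero-padding interpolates the spectrum (finer frequency grid)
but does NOT improve the true spectral resolution (ability to resolve close frequencies).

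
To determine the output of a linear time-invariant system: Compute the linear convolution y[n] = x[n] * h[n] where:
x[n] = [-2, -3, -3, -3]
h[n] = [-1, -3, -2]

y[n] = sum_k x[k]*h[n-k]. Output length = len(x) + len(h) - 1 = 4 + 3 - 1 = 6.
y[0] = -2*-1 = 2
y[1] = -3*-1 + -2*-3 = 9
y[2] = -3*-1 + -3*-3 + -2*-2 = 16
y[3] = -3*-1 + -3*-3 + -3*-2 = 18
y[4] = -3*-3 + -3*-2 = 15
y[5] = -3*-2 = 6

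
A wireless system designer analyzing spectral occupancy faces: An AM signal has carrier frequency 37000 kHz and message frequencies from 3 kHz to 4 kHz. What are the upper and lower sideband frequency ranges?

Upper sideband (USB) = fc + [fm_low, fm_high] = 37000 + [3, 4] = [37003, 37004] kHz
Lower sideband (LSB) = fc - [fm_high, fm_low] = 37000 - [4, 3] = [36996, 36997] kHz
Total occupied spectrum: 36996 kHz to 37004 kHz (plus carrier at 37000 kHz)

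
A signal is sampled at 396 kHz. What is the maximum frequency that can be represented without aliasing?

The maximum frequency that can be represented without aliasing
is the Nyquist frequency: f_max = f_s / 2 = 396 kHz / 2 = 198 kHz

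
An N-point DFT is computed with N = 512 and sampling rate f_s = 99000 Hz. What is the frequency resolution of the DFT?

DFT frequency resolution = f_s / N
= 99000 / 512 = 12375/64 Hz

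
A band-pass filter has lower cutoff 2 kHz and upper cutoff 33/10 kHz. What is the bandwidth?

Bandwidth = f_high - f_low
= 33/10 kHz - 2 kHz = 13/10 kHz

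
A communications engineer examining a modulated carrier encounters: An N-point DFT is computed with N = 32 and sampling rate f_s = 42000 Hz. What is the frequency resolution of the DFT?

DFT frequency resolution = f_s / N
= 42000 / 32 = 2625/2 Hz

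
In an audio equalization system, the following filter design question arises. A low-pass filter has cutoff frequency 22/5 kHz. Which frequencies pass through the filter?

A low-pass filter passes all frequencies below the cutoff frequency 22/5 kHz and attenuates higher frequencies.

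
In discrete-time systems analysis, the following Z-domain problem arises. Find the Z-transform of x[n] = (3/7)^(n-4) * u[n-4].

Time-shifting property: if X(z) = Z{x[n]}, then Z{x[n-d]} = z^(-d) * X(z)
X(z) = z/(z - 3/7) for x[n] = (3/7)^n * u[n]
Z{x[n-4]} = z^(-4) * z/(z - 3/7) = z^(-3)/(z - 3/7)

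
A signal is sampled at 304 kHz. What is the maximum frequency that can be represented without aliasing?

The maximum frequency that can be represented without aliasing
is the Nyquist frequency: f_max = f_s / 2 = 304 kHz / 2 = 152 kHz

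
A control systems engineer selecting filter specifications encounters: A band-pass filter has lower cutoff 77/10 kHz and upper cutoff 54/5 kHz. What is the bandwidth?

Bandwidth = f_high - f_low
= 54/5 kHz - 77/10 kHz = 31/10 kHz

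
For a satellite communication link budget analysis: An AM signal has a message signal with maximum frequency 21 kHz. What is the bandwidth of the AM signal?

In AM (double-sideband), the bandwidth is twice the message frequency.
BW = 2 * f_m = 2 * 21 kHz = 42 kHz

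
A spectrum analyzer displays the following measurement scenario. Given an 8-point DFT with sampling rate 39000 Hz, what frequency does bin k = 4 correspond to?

The frequency of DFT bin k is: f_k = k * f_s / N
f_4 = 4 * 39000 / 8 = 19500 Hz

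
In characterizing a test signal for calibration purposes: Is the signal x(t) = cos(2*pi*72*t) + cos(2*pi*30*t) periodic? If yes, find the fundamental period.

f1 = 72 Hz, f2 = 30 Hz
Period T1 = 1/72, T2 = 1/30
Ratio T1/T2 = 30/72, which is rational.
The signal is periodic with fundamental period T = 1/GCD(72,30) = 1/6 s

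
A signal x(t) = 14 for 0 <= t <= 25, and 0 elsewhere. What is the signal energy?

Energy = integral of |x(t)|^2 dt over the signal duration
= 14^2 * 25 = 196 * 25 = 4900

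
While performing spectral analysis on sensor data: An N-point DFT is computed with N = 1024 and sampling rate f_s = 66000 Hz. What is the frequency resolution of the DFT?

DFT frequency resolution = f_s / N
= 66000 / 1024 = 4125/64 Hz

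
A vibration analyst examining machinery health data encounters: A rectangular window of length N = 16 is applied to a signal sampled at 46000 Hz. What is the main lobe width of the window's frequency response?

For a rectangular window of length N,
the main lobe width in frequency is 2*f_s/N.
= 2*46000/16 = 5750 Hz
This determines the minimum frequency separation for resolving two sinusoids.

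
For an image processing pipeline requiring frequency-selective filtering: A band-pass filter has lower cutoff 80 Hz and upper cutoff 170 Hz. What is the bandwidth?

Bandwidth = f_high - f_low
= 170 Hz - 80 Hz = 90 Hz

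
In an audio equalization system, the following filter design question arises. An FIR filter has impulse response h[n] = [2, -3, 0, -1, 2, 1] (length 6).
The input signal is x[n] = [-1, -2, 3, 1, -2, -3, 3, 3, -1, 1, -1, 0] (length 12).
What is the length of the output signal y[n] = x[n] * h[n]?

For linear convolution, the output length is:
len(y) = len(x) + len(h) - 1 = 12 + 6 - 1 = 17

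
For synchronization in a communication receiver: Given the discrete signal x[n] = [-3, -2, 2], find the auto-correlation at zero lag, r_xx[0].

The auto-correlation at zero lag r_xx[0] equals the signal energy.
r_xx[0] = sum of x[n]^2 = (-3)^2 + (-2)^2 + 2^2
= 9 + 4 + 4 = 17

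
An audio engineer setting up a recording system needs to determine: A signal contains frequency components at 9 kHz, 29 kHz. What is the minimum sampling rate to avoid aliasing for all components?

The highest frequency component is f_max = 29 kHz.
Nyquist rate = 2 * f_max = 2 * 29 kHz = 58 kHz.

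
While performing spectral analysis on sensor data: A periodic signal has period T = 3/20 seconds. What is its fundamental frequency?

The fundamental frequency is the reciprocal of the period.
f = 1/T = 1/(3/20) = 20/3 Hz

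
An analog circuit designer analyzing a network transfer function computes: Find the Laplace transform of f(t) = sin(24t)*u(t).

Standard pair: sin(wt)*u(t) <-> w/(s^2+w^2)
With w = 24: L{sin(24t)*u(t)} = 24/(s^2+576)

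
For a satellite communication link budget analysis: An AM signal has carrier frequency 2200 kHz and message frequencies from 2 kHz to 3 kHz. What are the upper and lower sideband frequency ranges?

Upper sideband (USB) = fc + [fm_low, fm_high] = 2200 + [2, 3] = [2202, 2203] kHz
Lower sideband (LSB) = fc - [fm_high, fm_low] = 2200 - [3, 2] = [2197, 2198] kHz
Total occupied spectrum: 2197 kHz to 2203 kHz (plus carrier at 2200 kHz)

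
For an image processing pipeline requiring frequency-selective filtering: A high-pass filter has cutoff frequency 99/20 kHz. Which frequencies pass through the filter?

A high-pass filter passes all frequencies above the cutoff frequency 99/20 kHz and attenuates lower frequencies.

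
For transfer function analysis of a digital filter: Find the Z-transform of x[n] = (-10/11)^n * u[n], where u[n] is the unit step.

The Z-transform of a^n * u[n] is z/(z-a) for |z| > |a|.
Here a = -10/11, so X(z) = z/(z - (-10/11)) = 11z/(11z + 10)
ROC: |z| > 10/11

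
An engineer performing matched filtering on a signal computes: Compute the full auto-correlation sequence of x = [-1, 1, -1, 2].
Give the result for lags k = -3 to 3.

r_xx[k] = sum_m x[m]*x[m+k], indexed from 0, for k = -3 to 3:
  r_xx[-3] = x[3]*x[0] = -2
  r_xx[-2] = x[2]*x[0] + x[3]*x[1] = 3
  r_xx[-1] = x[1]*x[0] + x[2]*x[1] + x[3]*x[2] = -4
  r_xx[0] = x[0]*x[0] + x[1]*x[1] + x[2]*x[2] + x[3]*x[3] = 7
  r_xx[1] = x[0]*x[1] + x[1]*x[2] + x[2]*x[3] = -4
  r_xx[2] = x[0]*x[2] + x[1]*x[3] = 3
  r_xx[3] = x[0]*x[3] = -2
r_xx = [-2, 3, -4, 7, -4, 3, -2]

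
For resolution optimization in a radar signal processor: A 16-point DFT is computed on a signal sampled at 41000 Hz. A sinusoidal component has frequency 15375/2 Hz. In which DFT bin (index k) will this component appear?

DFT frequency resolution = f_s/N = 41000/16 = 5125/2 Hz
Bin index k = f_signal / resolution = 15375/2 / 5125/2 = 3
The signal frequency 15375/2 Hz falls in DFT bin k = 3.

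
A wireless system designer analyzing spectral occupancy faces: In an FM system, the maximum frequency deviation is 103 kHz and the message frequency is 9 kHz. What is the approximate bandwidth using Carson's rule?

Carson's rule: BW = 2*(delta_f + f_m)
= 2*(103 + 9) kHz = 224 kHz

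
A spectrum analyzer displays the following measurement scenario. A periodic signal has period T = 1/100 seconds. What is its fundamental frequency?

The fundamental frequency is the reciprocal of the period.
f = 1/T = 1/(1/100) = 100 Hz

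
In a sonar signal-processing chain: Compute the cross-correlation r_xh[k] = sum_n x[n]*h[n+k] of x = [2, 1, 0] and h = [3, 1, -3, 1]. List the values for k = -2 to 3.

Both sequences indexed from 0 and zero outside their support.
Lags with overlap: k = -2 to 3.
  r_xh[-2] = x[2]*h[0] = 0
  r_xh[-1] = x[1]*h[0] + x[2]*h[1] = 3
  r_xh[0] = x[0]*h[0] + x[1]*h[1] + x[2]*h[2] = 7
  r_xh[1] = x[0]*h[1] + x[1]*h[2] + x[2]*h[3] = -1
  r_xh[2] = x[0]*h[2] + x[1]*h[3] = -5
  r_xh[3] = x[0]*h[3] = 2
r_xh = [0, 3, 7, -1, -5, 2] (for k = -2, ..., 3)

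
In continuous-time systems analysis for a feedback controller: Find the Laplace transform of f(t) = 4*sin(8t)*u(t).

Standard pair: sin(wt)*u(t) <-> w/(s^2+w^2)
With w = 8: L{4*sin(8t)*u(t)} = 32/(s^2+64)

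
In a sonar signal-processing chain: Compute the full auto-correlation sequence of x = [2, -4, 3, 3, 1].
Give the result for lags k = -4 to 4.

r_xx[k] = sum_m x[m]*x[m+k], indexed from 0, for k = -4 to 4:
  r_xx[-4] = x[4]*x[0] = 2
  r_xx[-3] = x[3]*x[0] + x[4]*x[1] = 2
  r_xx[-2] = x[2]*x[0] + x[3]*x[1] + x[4]*x[2] = -3
  r_xx[-1] = x[1]*x[0] + x[2]*x[1] + x[3]*x[2] + x[4]*x[3] = -8
  r_xx[0] = x[0]*x[0] + x[1]*x[1] + x[2]*x[2] + x[3]*x[3] + x[4]*x[4] = 39
  r_xx[1] = x[0]*x[1] + x[1]*x[2] + x[2]*x[3] + x[3]*x[4] = -8
  r_xx[2] = x[0]*x[2] + x[1]*x[3] + x[2]*x[4] = -3
  r_xx[3] = x[0]*x[3] + x[1]*x[4] = 2
  r_xx[4] = x[0]*x[4] = 2
r_xx = [2, 2, -3, -8, 39, -8, -3, 2, 2]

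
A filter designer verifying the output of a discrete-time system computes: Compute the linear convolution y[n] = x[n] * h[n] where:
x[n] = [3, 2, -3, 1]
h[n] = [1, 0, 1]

y[n] = sum_k x[k]*h[n-k]. Output length = len(x) + len(h) - 1 = 4 + 3 - 1 = 6.
y[0] = 3*1 = 3
y[1] = 2*1 + 3*0 = 2
y[2] = -3*1 + 2*0 + 3*1 = 0
y[3] = 1*1 + -3*0 + 2*1 = 3
y[4] = 1*0 + -3*1 = -3
y[5] = 1*1 = 1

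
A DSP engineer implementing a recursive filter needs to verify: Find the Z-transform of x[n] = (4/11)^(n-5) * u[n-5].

Time-shifting property: if X(z) = Z{x[n]}, then Z{x[n-d]} = z^(-d) * X(z)
X(z) = z/(z - 4/11) for x[n] = (4/11)^n * u[n]
Z{x[n-5]} = z^(-5) * z/(z - 4/11) = z^(-4)/(z - 4/11)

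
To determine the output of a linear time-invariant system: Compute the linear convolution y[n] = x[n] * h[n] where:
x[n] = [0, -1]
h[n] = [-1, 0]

y[n] = sum_k x[k]*h[n-k]. Output length = len(x) + len(h) - 1 = 2 + 2 - 1 = 3.
y[0] = 0*-1 = 0
y[1] = -1*-1 + 0*0 = 1
y[2] = -1*0 = 0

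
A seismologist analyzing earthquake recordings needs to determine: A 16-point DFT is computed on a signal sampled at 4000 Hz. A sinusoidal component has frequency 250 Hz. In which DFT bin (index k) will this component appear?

DFT frequency resolution = f_s/N = 4000/16 = 250 Hz
Bin index k = f_signal / resolution = 250 / 250 = 1
The signal frequency 250 Hz falls in DFT bin k = 1.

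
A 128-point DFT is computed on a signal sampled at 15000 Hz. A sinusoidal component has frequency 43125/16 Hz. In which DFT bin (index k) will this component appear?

DFT frequency resolution = f_s/N = 15000/128 = 1875/16 Hz
Bin index k = f_signal / resolution = 43125/16 / 1875/16 = 23
The signal frequency 43125/16 Hz falls in DFT bin k = 23.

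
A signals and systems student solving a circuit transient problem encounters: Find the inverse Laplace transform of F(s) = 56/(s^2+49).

Standard pair: w/(s^2+w^2) <-> sin(wt)*u(t)
Recognize w^2 = 49, so w = 7; numerator 56 = 8*7.
f(t) = 8*sin(7t)*u(t)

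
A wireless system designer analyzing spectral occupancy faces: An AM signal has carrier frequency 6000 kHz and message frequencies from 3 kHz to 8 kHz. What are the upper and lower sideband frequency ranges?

Upper sideband (USB) = fc + [fm_low, fm_high] = 6000 + [3, 8] = [6003, 6008] kHz
Lower sideband (LSB) = fc - [fm_high, fm_low] = 6000 - [8, 3] = [5992, 5997] kHz
Total occupied spectrum: 5992 kHz to 6008 kHz (plus carrier at 6000 kHz)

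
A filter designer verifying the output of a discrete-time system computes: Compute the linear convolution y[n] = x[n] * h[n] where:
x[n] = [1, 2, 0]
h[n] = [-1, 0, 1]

y[n] = sum_k x[k]*h[n-k]. Output length = len(x) + len(h) - 1 = 3 + 3 - 1 = 5.
y[0] = 1*-1 = -1
y[1] = 2*-1 + 1*0 = -2
y[2] = 0*-1 + 2*0 + 1*1 = 1
y[3] = 0*0 + 2*1 = 2
y[4] = 0*1 = 0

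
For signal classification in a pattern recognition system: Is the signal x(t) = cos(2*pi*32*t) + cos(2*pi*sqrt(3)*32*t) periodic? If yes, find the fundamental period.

f1 = 32 Hz, f2 = 32*sqrt(3) Hz
Ratio f2/f1 = sqrt(3), which is irrational.
Since the frequency ratio is irrational, no common period exists.
The signal is not periodic.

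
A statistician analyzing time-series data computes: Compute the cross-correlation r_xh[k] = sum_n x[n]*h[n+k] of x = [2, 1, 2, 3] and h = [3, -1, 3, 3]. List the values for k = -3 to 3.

Both sequences indexed from 0 and zero outside their support.
Lags with overlap: k = -3 to 3.
  r_xh[-3] = x[3]*h[0] = 9
  r_xh[-2] = x[2]*h[0] + x[3]*h[1] = 3
  r_xh[-1] = x[1]*h[0] + x[2]*h[1] + x[3]*h[2] = 10
  r_xh[0] = x[0]*h[0] + x[1]*h[1] + x[2]*h[2] + x[3]*h[3] = 20
  r_xh[1] = x[0]*h[1] + x[1]*h[2] + x[2]*h[3] = 7
  r_xh[2] = x[0]*h[2] + x[1]*h[3] = 9
  r_xh[3] = x[0]*h[3] = 6
r_xh = [9, 3, 10, 20, 7, 9, 6] (for k = -3, ..., 3)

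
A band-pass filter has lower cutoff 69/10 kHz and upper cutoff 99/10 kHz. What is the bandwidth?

Bandwidth = f_high - f_low
= 99/10 kHz - 69/10 kHz = 3 kHz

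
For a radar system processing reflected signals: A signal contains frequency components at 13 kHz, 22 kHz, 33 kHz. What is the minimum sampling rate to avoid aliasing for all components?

The highest frequency component is f_max = 33 kHz.
Nyquist rate = 2 * f_max = 2 * 33 kHz = 66 kHz.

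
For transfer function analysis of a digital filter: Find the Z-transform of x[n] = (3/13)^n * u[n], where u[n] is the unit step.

The Z-transform of a^n * u[n] is z/(z-a) for |z| > |a|.
Here a = 3/13, so X(z) = z/(z - (3/13)) = 13z/(13z - 3)
ROC: |z| > 3/13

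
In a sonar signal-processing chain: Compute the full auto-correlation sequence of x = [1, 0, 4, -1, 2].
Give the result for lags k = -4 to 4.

r_xx[k] = sum_m x[m]*x[m+k], indexed from 0, for k = -4 to 4:
  r_xx[-4] = x[4]*x[0] = 2
  r_xx[-3] = x[3]*x[0] + x[4]*x[1] = -1
  r_xx[-2] = x[2]*x[0] + x[3]*x[1] + x[4]*x[2] = 12
  r_xx[-1] = x[1]*x[0] + x[2]*x[1] + x[3]*x[2] + x[4]*x[3] = -6
  r_xx[0] = x[0]*x[0] + x[1]*x[1] + x[2]*x[2] + x[3]*x[3] + x[4]*x[4] = 22
  r_xx[1] = x[0]*x[1] + x[1]*x[2] + x[2]*x[3] + x[3]*x[4] = -6
  r_xx[2] = x[0]*x[2] + x[1]*x[3] + x[2]*x[4] = 12
  r_xx[3] = x[0]*x[3] + x[1]*x[4] = -1
  r_xx[4] = x[0]*x[4] = 2
r_xx = [2, -1, 12, -6, 22, -6, 12, -1, 2]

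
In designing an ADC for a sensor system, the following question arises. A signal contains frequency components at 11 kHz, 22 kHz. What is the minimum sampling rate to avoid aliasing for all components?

The highest frequency component is f_max = 22 kHz.
Nyquist rate = 2 * f_max = 2 * 22 kHz = 44 kHz.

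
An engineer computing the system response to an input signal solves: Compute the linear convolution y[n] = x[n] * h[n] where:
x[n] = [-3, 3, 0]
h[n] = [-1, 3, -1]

y[n] = sum_k x[k]*h[n-k]. Output length = len(x) + len(h) - 1 = 3 + 3 - 1 = 5.
y[0] = -3*-1 = 3
y[1] = 3*-1 + -3*3 = -12
y[2] = 0*-1 + 3*3 + -3*-1 = 12
y[3] = 0*3 + 3*-1 = -3
y[4] = 0*-1 = 0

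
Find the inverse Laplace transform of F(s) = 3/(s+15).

Standard pair: k/(s+a) <-> k*e^(-at)*u(t)
With k=3, a=15: f(t) = 3*e^(-15t)*u(t)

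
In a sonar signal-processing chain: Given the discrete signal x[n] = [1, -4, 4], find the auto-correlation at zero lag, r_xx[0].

The auto-correlation at zero lag r_xx[0] equals the signal energy.
r_xx[0] = sum of x[n]^2 = 1^2 + (-4)^2 + 4^2
= 1 + 16 + 16 = 33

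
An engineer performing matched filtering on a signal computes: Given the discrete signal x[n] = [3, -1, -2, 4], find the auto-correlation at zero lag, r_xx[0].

The auto-correlation at zero lag r_xx[0] equals the signal energy.
r_xx[0] = sum of x[n]^2 = 3^2 + (-1)^2 + (-2)^2 + 4^2
= 9 + 1 + 4 + 16 = 30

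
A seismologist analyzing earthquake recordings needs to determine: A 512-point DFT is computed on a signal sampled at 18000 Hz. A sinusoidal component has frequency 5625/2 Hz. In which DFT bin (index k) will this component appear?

DFT frequency resolution = f_s/N = 18000/512 = 1125/32 Hz
Bin index k = f_signal / resolution = 5625/2 / 1125/32 = 80
The signal frequency 5625/2 Hz falls in DFT bin k = 80.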